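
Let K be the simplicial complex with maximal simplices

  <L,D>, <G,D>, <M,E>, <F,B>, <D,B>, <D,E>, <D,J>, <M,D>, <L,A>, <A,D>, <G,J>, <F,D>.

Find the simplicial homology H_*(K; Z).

Fix the vertex order A < B < D < E < F < G < J < L < M and write every simplex with vertices in increasing order. Then dim K = 1 and the simplices of K are:

  0-simplices (9): A, B, D, E, F, G, J, L, M
  1-simplices (12): AD, AL, BD, BF, DE, DF, DG, DJ, DL, DM, EM, GJ

so the chain groups are C_0 ≅ Z^9, C_1 ≅ Z^12.

∂_1: C_1 → C_0 sends each edge [p,q] (with p < q) to q − p. For instance
  ∂DJ = J − D.
This gives a 9×12 integer matrix of rank 8; reducing to Smith normal form yields diagonal entries (1,1,1,1,1,1,1,1).

Reading off H_k = ker ∂_k / im ∂_{k+1}:

  H_0: rank C_0 − rank ∂_1 = 9 − 8 = 1, and the invariant factors of ∂_1 are all 1, so H_0 ≅ Z.
  H_1: rank ker ∂_1 − rank ∂_2 = (12 − 8) − 0 = 4, and there is no ∂_2, so H_1 ≅ Z^4.

H_0 = Z,  H_1 = Z^4.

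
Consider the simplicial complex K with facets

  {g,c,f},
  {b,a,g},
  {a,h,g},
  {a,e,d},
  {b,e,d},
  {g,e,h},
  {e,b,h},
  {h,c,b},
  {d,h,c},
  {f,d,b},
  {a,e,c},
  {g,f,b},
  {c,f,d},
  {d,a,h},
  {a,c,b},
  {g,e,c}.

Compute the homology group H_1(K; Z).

We work with the vertex ordering a < b < c < d < e < f < g < h. The simplices of K, each written with vertices in increasing order, are:

  0-simplices (8): a, b, c, d, e, f, g, h
  1-simplices (24): ab, ac, ad, ae, ag, ah, bc, bd, be, bf, bg, bh, cd, ce, cf, cg, ch, de, df, dh, eg, eh, fg, gh
  2-simplices (16): abc, abg, ace, ade, adh, agh, bch, bde, bdf, beh, bfg, cdf, cdh, ceg, cfg, egh

so the chain groups are C_0 ≅ Z^8, C_1 ≅ Z^24, C_2 ≅ Z^16.

The boundary map ∂_1: C_1 → C_0 sends each edge [p,q] (with p < q) to q − p.
The 8×24 boundary matrix has rank 7 and Smith normal form diag(1,1,1,1,1,1,1).

The boundary map ∂_2: C_2 → C_1 sends each 2-simplex [p,q,r] to [q,r] − [p,r] + [p,q]. For instance
  ∂bfg = fg − bg + bf,
  ∂beh = eh − bh + be.
The 24×16 boundary matrix has rank 15 and Smith normal form diag(1,1,1,1,1,1,1,1,1,1,1,1,1,1,1).

Computing H_k = (kernel of ∂_k) / (image of ∂_{k+1}):

  H_1: rank ker ∂_1 − rank ∂_2 = (24 − 7) − 15 = 2, and the invariant factors of ∂_2 are all 1, so H_1 ≅ Z^2.

(K is a triangulation of the torus T^2.)

H_1 = Z^2.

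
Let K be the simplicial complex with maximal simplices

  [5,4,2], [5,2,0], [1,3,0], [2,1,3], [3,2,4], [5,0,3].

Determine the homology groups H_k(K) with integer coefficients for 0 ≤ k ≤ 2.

H_0 ≅ Z,  H_1 ≅ Z,  H_2 = 0.

Take the total order 0 < 1 < 2 < 3 < 4 < 5 on the vertex set. Then K (dimension 2) consists of the simplices:

  0-simplices (6): [0], [1], [2], [3], [4], [5]
  1-simplices (12): [0,1], [0,2], [0,3], [0,5], [1,2], [1,3], [2,3], [2,4], [2,5], [3,4], [3,5], [4,5]
  2-simplices (6): [0,1,3], [0,2,5], [0,3,5], [1,2,3], [2,3,4], [2,4,5]

so the chain groups are C_0 ≅ Z^6, C_1 ≅ Z^12, C_2 ≅ Z^6.

The boundary map ∂_1: C_1 → C_0 sends each edge [p,q] (with p < q) to q − p.
This gives a 6×12 integer matrix of rank 5; reducing to Smith normal form yields diagonal entries (1,1,1,1,1).

∂_2: C_2 → C_1 acts by ∂[p,q,r] = [q,r] − [p,r] + [p,q]. For instance
  ∂[0,3,5] = [3,5] − [0,5] + [0,3],
  ∂[0,2,5] = [2,5] − [0,5] + [0,2].
The resulting 12×6 matrix has rank 6, and its Smith normal form has invariant factors (1,1,1,1,1,1).

Reading off H_k = ker ∂_k / im ∂_{k+1}:

  H_0: rank C_0 − rank ∂_1 = 6 − 5 = 1, and the invariant factors of ∂_1 are all 1, so H_0 ≅ Z.
  H_1: rank ker ∂_1 − rank ∂_2 = (12 − 5) − 6 = 1, and the invariant factors of ∂_2 are all 1, so H_1 ≅ Z.
  H_2: rank ker ∂_2 − rank ∂_3 = (6 − 6) − 0 = 0, and there is no ∂_3, so H_2 ≅ 0.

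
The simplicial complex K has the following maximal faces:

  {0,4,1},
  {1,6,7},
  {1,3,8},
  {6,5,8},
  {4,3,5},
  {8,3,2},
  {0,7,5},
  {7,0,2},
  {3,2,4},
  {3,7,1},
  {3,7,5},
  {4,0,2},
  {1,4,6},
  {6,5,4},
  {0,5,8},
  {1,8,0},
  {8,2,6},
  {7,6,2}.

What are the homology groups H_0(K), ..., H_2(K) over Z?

Take the total order 0 < 1 < 2 < 3 < 4 < 5 < 6 < 7 < 8 on the vertex set. Then K (dimension 2) consists of the simplices:

  0-simplices (9): [0], [1], [2], [3], [4], [5], [6], [7], [8]
  1-simplices (27): (27 of them)
  2-simplices (18): [0,1,4], [0,1,8], [0,2,4], [0,2,7], [0,5,7], [0,5,8], [1,3,7], [1,3,8], [1,4,6], [1,6,7], [2,3,4], [2,3,8], [2,6,7], [2,6,8], [3,4,5], [3,5,7], [4,5,6], [5,6,8]

Hence C_0 ≅ Z^9, C_1 ≅ Z^27, C_2 ≅ Z^18.

∂_1: C_1 → C_0 is given by ∂[p,q] = [q] − [p]. For instance
  ∂[3,4] = [4] − [3].
The 9×27 boundary matrix has rank 8 and Smith normal form diag(1,1,1,1,1,1,1,1).

∂_2: C_2 → C_1 maps a triangle to the signed sum of its edges. For instance
  ∂[1,3,7] = [3,7] − [1,7] + [1,3],
  ∂[3,4,5] = [4,5] − [3,5] + [3,4].
This gives a 27×18 integer matrix of rank 17; reducing to Smith normal form yields diagonal entries (1,1,1,1,1,1,1,1,1,1,1,1,1,1,1,1,1).

Computing H_k = (kernel of ∂_k) / (image of ∂_{k+1}):

  H_0: rank C_0 − rank ∂_1 = 9 − 8 = 1, and the invariant factors of ∂_1 are all 1, so H_0 = Z.
  H_1: rank ker ∂_1 − rank ∂_2 = (27 − 8) − 17 = 2, and the invariant factors of ∂_2 are all 1, so H_1 = Z^2.
  H_2: rank ker ∂_2 − rank ∂_3 = (18 − 17) − 0 = 1, and there is no ∂_3, so H_2 = Z.

H_0 ≅ Z,  H_1 ≅ Z^2,  H_2 ≅ Z.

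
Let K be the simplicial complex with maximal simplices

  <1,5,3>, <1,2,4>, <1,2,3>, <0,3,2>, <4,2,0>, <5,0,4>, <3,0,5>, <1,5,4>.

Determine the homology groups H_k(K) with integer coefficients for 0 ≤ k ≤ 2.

Take the total order 0 < 1 < 2 < 3 < 4 < 5 on the vertex set. Then K (dimension 2) consists of the simplices:

  0-simplices (6): [0], [1], [2], [3], [4], [5]
  1-simplices (12): [0,2], [0,3], [0,4], [0,5], [1,2], [1,3], [1,4], [1,5], [2,3], [2,4], [3,5], [4,5]
  2-simplices (8): [0,2,3], [0,2,4], [0,3,5], [0,4,5], [1,2,3], [1,2,4], [1,3,5], [1,4,5]

Hence C_0 ≅ Z^6, C_1 ≅ Z^12, C_2 ≅ Z^8.

The boundary map ∂_1: C_1 → C_0 is given by ∂[p,q] = [q] − [p]. For instance
  ∂[1,4] = [4] − [1].
As a 6×12 matrix over Z this has rank 5, with invariant factors (1,1,1,1,1).

Boundary ∂_2: C_2 → C_1 acts by ∂[p,q,r] = [q,r] − [p,r] + [p,q]. For instance
  ∂[0,3,5] = [3,5] − [0,5] + [0,3],
  ∂[1,4,5] = [4,5] − [1,5] + [1,4].
As a 12×8 matrix over Z this has rank 7, with invariant factors (1,1,1,1,1,1,1).

Computing H_k = (kernel of ∂_k) / (image of ∂_{k+1}):

  H_0: rank C_0 − rank ∂_1 = 6 − 5 = 1, and the invariant factors of ∂_1 are all 1, so H_0 = Z.
  H_1: rank ker ∂_1 − rank ∂_2 = (12 − 5) − 7 = 0, and the invariant factors of ∂_2 are all 1, so H_1 = 0.
  H_2: rank ker ∂_2 − rank ∂_3 = (8 − 7) − 0 = 1, and there is no ∂_3, so H_2 = Z.

As a check, the Euler characteristic is 6 − 12 + 8 = 2, which agrees with 1 − 0 + 1 = 2.

H_0 = Z,  H_1 = 0,  H_2 = Z.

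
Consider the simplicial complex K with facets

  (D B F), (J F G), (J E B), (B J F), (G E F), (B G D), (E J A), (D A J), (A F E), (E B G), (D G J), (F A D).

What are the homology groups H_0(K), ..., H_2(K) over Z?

H_0 = Z,  H_1 = Z/2,  H_2 = 0.

We work with the vertex ordering A < B < D < E < F < G < J. The simplices of K, each written with vertices in increasing order, are:

  0-simplices (7): A, B, D, E, F, G, J
  1-simplices (18): AD, AE, AF, AJ, BD, BE, BF, BG, BJ, DF, DG, DJ, EF, EG, EJ, FG, FJ, GJ
  2-simplices (12): ADF, ADJ, AEF, AEJ, BDF, BDG, BEG, BEJ, BFJ, DGJ, EFG, FGJ

giving chain groups C_0 ≅ Z^7, C_1 ≅ Z^18, C_2 ≅ Z^12.

The boundary map ∂_1: C_1 → C_0 sends each edge [p,q] (with p < q) to q − p. For instance
  ∂AF = F − A.
The resulting 7×18 matrix has rank 6, and its Smith normal form has invariant factors (1,1,1,1,1,1).

Boundary ∂_2: C_2 → C_1 sends each 2-simplex [p,q,r] to [q,r] − [p,r] + [p,q]. For instance
  ∂AEJ = EJ − AJ + AE,
  ∂BEG = EG − BG + BE.
The 18×12 boundary matrix has rank 12 and Smith normal form diag(1,1,1,1,1,1,1,1,1,1,1,2).

Reading off H_k = ker ∂_k / im ∂_{k+1}:

  H_0: rank C_0 − rank ∂_1 = 7 − 6 = 1, and the invariant factors of ∂_1 are all 1, so H_0 ≅ Z.
  H_1: rank ker ∂_1 − rank ∂_2 = (18 − 6) − 12 = 0, and ∂_2 has invariant factor 2 > 1, so H_1 ≅ Z/2.
  H_2: rank ker ∂_2 − rank ∂_3 = (12 − 12) − 0 = 0, and there is no ∂_3, so H_2 ≅ 0.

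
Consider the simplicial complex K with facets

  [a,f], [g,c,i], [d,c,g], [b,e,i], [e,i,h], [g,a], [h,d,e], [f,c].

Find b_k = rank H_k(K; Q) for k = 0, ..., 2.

b_0 = 1, b_1 = 2, b_2 = 0.

We work with the vertex ordering a < b < c < d < e < f < g < h < i. The simplices of K, each written with vertices in increasing order, are:

  0-simplices (9): a, b, c, d, e, f, g, h, i
  1-simplices (15): af, ag, be, bi, cd, cf, cg, ci, de, dg, dh, eh, ei, gi, hi
  2-simplices (5): bei, cdg, cgi, deh, ehi

so the chain groups are C_0 ≅ Z^9, C_1 ≅ Z^15, C_2 ≅ Z^5.

∂_1: C_1 → C_0 sends each edge [p,q] (with p < q) to q − p.
This gives a 9×15 integer matrix of rank 8; reducing to Smith normal form yields diagonal entries (1,1,1,1,1,1,1,1).

The boundary map ∂_2: C_2 → C_1 maps a triangle to the signed sum of its edges. For instance
  ∂cdg = dg − cg + cd,
  ∂ehi = hi − ei + eh.
The 15×5 boundary matrix has rank 5 and Smith normal form diag(1,1,1,1,1).

Reading off H_k = ker ∂_k / im ∂_{k+1}:

  H_0: rank C_0 − rank ∂_1 = 9 − 8 = 1, and the invariant factors of ∂_1 are all 1, so H_0 ≅ Z.
  H_1: rank ker ∂_1 − rank ∂_2 = (15 − 8) − 5 = 2, and the invariant factors of ∂_2 are all 1, so H_1 ≅ Z^2.
  H_2: rank ker ∂_2 − rank ∂_3 = (5 − 5) − 0 = 0, and there is no ∂_3, so H_2 ≅ 0.

As a check, the Euler characteristic is 9 − 15 + 5 = -1, which agrees with 1 − 2 + 0 = -1.

Hence the Betti numbers are b_0 = 1, b_1 = 2, b_2 = 0.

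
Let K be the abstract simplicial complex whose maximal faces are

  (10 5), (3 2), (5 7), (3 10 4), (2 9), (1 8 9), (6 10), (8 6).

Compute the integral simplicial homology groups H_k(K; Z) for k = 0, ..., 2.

We work with the vertex ordering 1 < 2 < 3 < 4 < 5 < 6 < 7 < 8 < 9 < 10. The simplices of K, each written with vertices in increasing order, are:

  0-simplices (10): [1], [2], [3], [4], [5], [6], [7], [8], [9], [10]
  1-simplices (12): [1,8], [1,9], [2,3], [2,9], [3,4], [3,10], [4,10], [5,7], [5,10], [6,8], [6,10], [8,9]
  2-simplices (2): [1,8,9], [3,4,10]

giving chain groups C_0 ≅ Z^10, C_1 ≅ Z^12, C_2 ≅ Z^2.

The boundary map ∂_1: C_1 → C_0 maps an edge to its endpoints' difference, ∂[p,q] = q − p. For instance
  ∂[5,7] = [7] − [5].
The 10×12 boundary matrix has rank 9 and Smith normal form diag(1,1,1,1,1,1,1,1,1).

∂_2: C_2 → C_1 sends each 2-simplex [p,q,r] to [q,r] − [p,r] + [p,q]. For instance
  ∂[1,8,9] = [8,9] − [1,9] + [1,8],
  ∂[3,4,10] = [4,10] − [3,10] + [3,4].
The resulting 12×2 matrix has rank 2, and its Smith normal form has invariant factors (1,1).

From H_k ≅ ker(∂_k) / im(∂_{k+1}) we obtain:

  H_0: rank C_0 − rank ∂_1 = 10 − 9 = 1, and the invariant factors of ∂_1 are all 1, so H_0 ≅ Z.
  H_1: rank ker ∂_1 − rank ∂_2 = (12 − 9) − 2 = 1, and the invariant factors of ∂_2 are all 1, so H_1 ≅ Z.
  H_2: rank ker ∂_2 − rank ∂_3 = (2 − 2) − 0 = 0, and there is no ∂_3, so H_2 ≅ 0.

As a check, the Euler characteristic is 10 − 12 + 2 = 0, which agrees with 1 − 1 + 0 = 0.

H_0 = Z,  H_1 = Z,  H_2 = 0.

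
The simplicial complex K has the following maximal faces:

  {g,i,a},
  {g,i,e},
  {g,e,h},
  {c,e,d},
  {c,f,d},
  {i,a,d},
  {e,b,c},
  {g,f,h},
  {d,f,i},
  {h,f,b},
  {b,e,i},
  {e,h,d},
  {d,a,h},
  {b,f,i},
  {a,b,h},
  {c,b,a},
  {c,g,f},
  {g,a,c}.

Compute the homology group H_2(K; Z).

H_2 ≅ Z.

Order the vertices as a < b < c < d < e < f < g < h < i. Listing each simplex with vertices in this order, K has dimension 2 with simplices:

  0-simplices (9): a, b, c, d, e, f, g, h, i
  1-simplices (27): ab, ac, ad, ag, ah, ai, bc, be, bf, bh, bi, cd, ce, cf, cg, de, df, dh, di, eg, eh, ei, fg, fh, fi, gh, gi
  2-simplices (18): abc, abh, acg, adh, adi, agi, bce, bei, bfh, bfi, cde, cdf, cfg, deh, dfi, egh, egi, fgh

so the chain groups are C_0 ≅ Z^9, C_1 ≅ Z^27, C_2 ≅ Z^18.

∂_1: C_1 → C_0 is given by ∂[p,q] = [q] − [p].
As a 9×27 matrix over Z this has rank 8, with invariant factors (1,1,1,1,1,1,1,1).

The boundary map ∂_2: C_2 → C_1 acts by ∂[p,q,r] = [q,r] − [p,r] + [p,q]. For instance
  ∂adh = dh − ah + ad,
  ∂bce = ce − be + bc.
As a 27×18 matrix over Z this has rank 17, with invariant factors (1,1,1,1,1,1,1,1,1,1,1,1,1,1,1,1,1).

Reading off H_k = ker ∂_k / im ∂_{k+1}:

  H_2: rank ker ∂_2 − rank ∂_3 = (18 − 17) − 0 = 1, and there is no ∂_3, so H_2 = Z.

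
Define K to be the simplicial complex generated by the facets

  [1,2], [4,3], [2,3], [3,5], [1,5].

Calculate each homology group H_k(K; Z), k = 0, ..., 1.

Order the vertices as 1 < 2 < 3 < 4 < 5. Listing each simplex with vertices in this order, K has dimension 1 with simplices:

  0-simplices (5): [1], [2], [3], [4], [5]
  1-simplices (5): [1,2], [1,5], [2,3], [3,4], [3,5]

giving chain groups C_0 ≅ Z^5, C_1 ≅ Z^5.

The boundary map ∂_1: C_1 → C_0 is given by ∂[p,q] = [q] − [p]. For instance
  ∂[1,5] = [5] − [1].
The 5×5 boundary matrix has rank 4 and Smith normal form diag(1,1,1,1).

Now H_k = ker ∂_k / im ∂_{k+1}, so:

  H_0: rank C_0 − rank ∂_1 = 5 − 4 = 1, and the invariant factors of ∂_1 are all 1, so H_0 = Z.
  H_1: rank ker ∂_1 − rank ∂_2 = (5 − 4) − 0 = 1, and there is no ∂_2, so H_1 = Z.

H_0 = Z,  H_1 = Z.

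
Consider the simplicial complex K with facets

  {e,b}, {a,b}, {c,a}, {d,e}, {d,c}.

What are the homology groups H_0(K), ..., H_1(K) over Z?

Take the total order a < b < c < d < e on the vertex set. Then K (dimension 1) consists of the simplices:

  0-simplices (5): a, b, c, d, e
  1-simplices (5): ab, ac, be, cd, de

giving chain groups C_0 ≅ Z^5, C_1 ≅ Z^5.

Boundary ∂_1: C_1 → C_0 maps an edge to its endpoints' difference, ∂[p,q] = q − p. For instance
  ∂be = e − b.
The 5×5 boundary matrix has rank 4 and Smith normal form diag(1,1,1,1).

Computing H_k = (kernel of ∂_k) / (image of ∂_{k+1}):

  H_0: rank C_0 − rank ∂_1 = 5 − 4 = 1, and the invariant factors of ∂_1 are all 1, so H_0 ≅ Z.
  H_1: rank ker ∂_1 − rank ∂_2 = (5 − 4) − 0 = 1, and there is no ∂_2, so H_1 ≅ Z.

(K is a triangulation of the circle S^1.)

H_0 ≅ Z,  H_1 ≅ Z.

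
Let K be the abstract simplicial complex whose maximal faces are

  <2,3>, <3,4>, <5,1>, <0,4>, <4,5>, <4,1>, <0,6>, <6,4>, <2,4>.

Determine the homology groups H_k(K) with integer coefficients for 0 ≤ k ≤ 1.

Order the vertices as 0 < 1 < 2 < 3 < 4 < 5 < 6. Listing each simplex with vertices in this order, K has dimension 1 with simplices:

  0-simplices (7): [0], [1], [2], [3], [4], [5], [6]
  1-simplices (9): [0,4], [0,6], [1,4], [1,5], [2,3], [2,4], [3,4], [4,5], [4,6]

so the chain groups are C_0 ≅ Z^7, C_1 ≅ Z^9.

∂_1: C_1 → C_0 sends each edge [p,q] (with p < q) to q − p.
As a 7×9 matrix over Z this has rank 6, with invariant factors (1,1,1,1,1,1).

From H_k ≅ ker(∂_k) / im(∂_{k+1}) we obtain:

  H_0: rank C_0 − rank ∂_1 = 7 − 6 = 1, and the invariant factors of ∂_1 are all 1, so H_0 = Z.
  H_1: rank ker ∂_1 − rank ∂_2 = (9 − 6) − 0 = 3, and there is no ∂_2, so H_1 = Z^3.

As a check, the Euler characteristic is 7 − 9 = -2, which agrees with 1 − 3 = -2.
(K is a triangulation of a wedge of 3 circles.)

H_0 = Z,  H_1 = Z^3.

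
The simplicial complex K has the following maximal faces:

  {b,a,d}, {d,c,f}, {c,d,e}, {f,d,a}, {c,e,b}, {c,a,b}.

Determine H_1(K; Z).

Take the total order a < b < c < d < e < f on the vertex set. Then K (dimension 2) consists of the simplices:

  0-simplices (6): a, b, c, d, e, f
  1-simplices (12): ab, ac, ad, af, bc, bd, be, cd, ce, cf, de, df
  2-simplices (6): abc, abd, adf, bce, cde, cdf

Hence C_0 ≅ Z^6, C_1 ≅ Z^12, C_2 ≅ Z^6.

∂_1: C_1 → C_0 sends each edge [p,q] (with p < q) to q − p.
As a 6×12 matrix over Z this has rank 5, with invariant factors (1,1,1,1,1).

The boundary map ∂_2: C_2 → C_1 acts by ∂[p,q,r] = [q,r] − [p,r] + [p,q]. For instance
  ∂bce = ce − be + bc,
  ∂cde = de − ce + cd.
The 12×6 boundary matrix has rank 6 and Smith normal form diag(1,1,1,1,1,1).

Reading off H_k = ker ∂_k / im ∂_{k+1}:

  H_1: rank ker ∂_1 − rank ∂_2 = (12 − 5) − 6 = 1, and the invariant factors of ∂_2 are all 1, so H_1 ≅ Z.

H_1 = Z.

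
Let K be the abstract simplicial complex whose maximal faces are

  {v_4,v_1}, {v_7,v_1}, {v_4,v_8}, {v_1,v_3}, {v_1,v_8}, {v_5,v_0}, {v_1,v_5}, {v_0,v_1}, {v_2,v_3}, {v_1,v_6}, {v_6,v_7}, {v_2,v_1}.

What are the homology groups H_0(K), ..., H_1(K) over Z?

H_0 = Z,  H_1 = Z^4.

We work with the vertex ordering v_0 < v_1 < v_2 < v_3 < v_4 < v_5 < v_6 < v_7 < v_8. The simplices of K, each written with vertices in increasing order, are:

  0-simplices (9): [v_0], [v_1], [v_2], [v_3], [v_4], [v_5], [v_6], [v_7], [v_8]
  1-simplices (12): [v_0,v_1], [v_0,v_5], [v_1,v_2], [v_1,v_3], [v_1,v_4], [v_1,v_5], [v_1,v_6], [v_1,v_7], [v_1,v_8], [v_2,v_3], [v_4,v_8], [v_6,v_7]

Hence C_0 ≅ Z^9, C_1 ≅ Z^12.

Boundary ∂_1: C_1 → C_0 is given by ∂[p,q] = [q] − [p]. For instance
  ∂[v_1,v_5] = [v_5] − [v_1].
As a 9×12 matrix over Z this has rank 8, with invariant factors (1,1,1,1,1,1,1,1).

Reading off H_k = ker ∂_k / im ∂_{k+1}:

  H_0: rank C_0 − rank ∂_1 = 9 − 8 = 1, and the invariant factors of ∂_1 are all 1, so H_0 = Z.
  H_1: rank ker ∂_1 − rank ∂_2 = (12 − 8) − 0 = 4, and there is no ∂_2, so H_1 = Z^4.

As a check, the Euler characteristic is 9 − 12 = -3, which agrees with 1 − 4 = -3.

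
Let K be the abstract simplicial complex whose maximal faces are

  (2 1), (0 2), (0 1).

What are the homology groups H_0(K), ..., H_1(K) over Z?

H_0 ≅ Z,  H_1 ≅ Z.

Fix the vertex order 0 < 1 < 2 and write every simplex with vertices in increasing order. Then dim K = 1 and the simplices of K are:

  0-simplices (3): [0], [1], [2]
  1-simplices (3): [0,1], [0,2], [1,2]

so the chain groups are C_0 ≅ Z^3, C_1 ≅ Z^3.

Boundary ∂_1: C_1 → C_0 maps an edge to its endpoints' difference, ∂[p,q] = q − p. For instance
  ∂[1,2] = [2] − [1].
As a 3×3 matrix over Z this has rank 2, with invariant factors (1,1).

Reading off H_k = ker ∂_k / im ∂_{k+1}:

  H_0: rank C_0 − rank ∂_1 = 3 − 2 = 1, and the invariant factors of ∂_1 are all 1, so H_0 ≅ Z.
  H_1: rank ker ∂_1 − rank ∂_2 = (3 − 2) − 0 = 1, and there is no ∂_2, so H_1 ≅ Z.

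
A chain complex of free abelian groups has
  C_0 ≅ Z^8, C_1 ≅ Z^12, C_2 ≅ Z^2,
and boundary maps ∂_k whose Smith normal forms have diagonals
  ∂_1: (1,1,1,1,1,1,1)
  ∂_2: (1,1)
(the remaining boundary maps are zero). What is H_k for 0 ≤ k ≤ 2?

H_0: b_0 = 8 − 0 − 7 = 1; torsion from ∂_1 factors > 1: none. So H_0 ≅ Z.
H_1: b_1 = 12 − 7 − 2 = 3; torsion from ∂_2 factors > 1: none. So H_1 ≅ Z^3.
H_2: b_2 = 2 − 2 − 0 = 0; torsion from ∂_3 factors > 1: none. So H_2 ≅ 0.

H_0 ≅ Z,  H_1 ≅ Z^3,  H_2 = 0.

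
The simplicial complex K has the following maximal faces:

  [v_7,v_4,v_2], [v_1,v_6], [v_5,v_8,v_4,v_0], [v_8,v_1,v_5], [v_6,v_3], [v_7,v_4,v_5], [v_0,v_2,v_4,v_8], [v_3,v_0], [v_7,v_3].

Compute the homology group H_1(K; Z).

We work with the vertex ordering v_0 < v_1 < v_2 < v_3 < v_4 < v_5 < v_6 < v_7 < v_8. The simplices of K, each written with vertices in increasing order, are:

  0-simplices (9): [v_0], [v_1], [v_2], [v_3], [v_4], [v_5], [v_6], [v_7], [v_8]
  1-simplices (18): (18 of them)
  2-simplices (10): [v_0,v_2,v_4], [v_0,v_2,v_8], [v_0,v_4,v_5], [v_0,v_4,v_8], [v_0,v_5,v_8], [v_1,v_5,v_8], [v_2,v_4,v_7], [v_2,v_4,v_8], [v_4,v_5,v_7], [v_4,v_5,v_8]
  3-simplices (2): [v_0,v_2,v_4,v_8], [v_0,v_4,v_5,v_8]

so the chain groups are C_0 ≅ Z^9, C_1 ≅ Z^18, C_2 ≅ Z^10, C_3 ≅ Z^2.

Boundary ∂_1: C_1 → C_0 maps an edge to its endpoints' difference, ∂[p,q] = q − p.
The 9×18 boundary matrix has rank 8 and Smith normal form diag(1,1,1,1,1,1,1,1).

∂_2: C_2 → C_1 maps a triangle to the signed sum of its edges. For instance
  ∂[v_0,v_5,v_8] = [v_5,v_8] − [v_0,v_8] + [v_0,v_5],
  ∂[v_4,v_5,v_8] = [v_5,v_8] − [v_4,v_8] + [v_4,v_5].
The resulting 18×10 matrix has rank 8, and its Smith normal form has invariant factors (1,1,1,1,1,1,1,1).

∂_3: C_3 → C_2 sends each 3-simplex σ to the alternating sum Σ_i (−1)^i (σ with its i-th vertex removed). For instance
  ∂[v_0,v_4,v_5,v_8] = [v_4,v_5,v_8] − [v_0,v_5,v_8] + [v_0,v_4,v_8] − [v_0,v_4,v_5],
  ∂[v_0,v_2,v_4,v_8] = [v_2,v_4,v_8] − [v_0,v_4,v_8] + [v_0,v_2,v_8] − [v_0,v_2,v_4].
As a 10×2 matrix over Z this has rank 2, with invariant factors (1,1).

Now H_k = ker ∂_k / im ∂_{k+1}, so:

  H_1: rank ker ∂_1 − rank ∂_2 = (18 − 8) − 8 = 2, and the invariant factors of ∂_2 are all 1, so H_1 ≅ Z^2.

H_1 ≅ Z^2.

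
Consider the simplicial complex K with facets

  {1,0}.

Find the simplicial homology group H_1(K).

Take the total order 0 < 1 on the vertex set. Then K (dimension 1) consists of the simplices:

  0-simplices (2): [0], [1]
  1-simplices (1): [0,1]

so the chain groups are C_0 ≅ Z^2, C_1 ≅ Z^1.

∂_1: C_1 → C_0 sends each edge [p,q] (with p < q) to q − p. For instance
  ∂[0,1] = [1] − [0].
The 2×1 boundary matrix has rank 1 and Smith normal form diag(1).

Now H_k = ker ∂_k / im ∂_{k+1}, so:

  H_1: rank ker ∂_1 − rank ∂_2 = (1 − 1) − 0 = 0, and there is no ∂_2, so H_1 ≅ 0.

H_1 = 0.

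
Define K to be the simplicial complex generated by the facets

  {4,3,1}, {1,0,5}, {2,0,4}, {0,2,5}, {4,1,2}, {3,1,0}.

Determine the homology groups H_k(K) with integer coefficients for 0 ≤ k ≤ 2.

Fix the vertex order 0 < 1 < 2 < 3 < 4 < 5 and write every simplex with vertices in increasing order. Then dim K = 2 and the simplices of K are:

  0-simplices (6): [0], [1], [2], [3], [4], [5]
  1-simplices (12): [0,1], [0,2], [0,3], [0,4], [0,5], [1,2], [1,3], [1,4], [1,5], [2,4], [2,5], [3,4]
  2-simplices (6): [0,1,3], [0,1,5], [0,2,4], [0,2,5], [1,2,4], [1,3,4]

giving chain groups C_0 ≅ Z^6, C_1 ≅ Z^12, C_2 ≅ Z^6.

∂_1: C_1 → C_0 maps an edge to its endpoints' difference, ∂[p,q] = q − p. For instance
  ∂[2,4] = [4] − [2].
The 6×12 boundary matrix has rank 5 and Smith normal form diag(1,1,1,1,1).

Boundary ∂_2: C_2 → C_1 sends each 2-simplex [p,q,r] to [q,r] − [p,r] + [p,q]. For instance
  ∂[0,1,5] = [1,5] − [0,5] + [0,1],
  ∂[0,2,5] = [2,5] − [0,5] + [0,2].
As a 12×6 matrix over Z this has rank 6, with invariant factors (1,1,1,1,1,1).

Computing H_k = (kernel of ∂_k) / (image of ∂_{k+1}):

  H_0: rank C_0 − rank ∂_1 = 6 − 5 = 1, and the invariant factors of ∂_1 are all 1, so H_0 = Z.
  H_1: rank ker ∂_1 − rank ∂_2 = (12 − 5) − 6 = 1, and the invariant factors of ∂_2 are all 1, so H_1 = Z.
  H_2: rank ker ∂_2 − rank ∂_3 = (6 − 6) − 0 = 0, and there is no ∂_3, so H_2 = 0.

H_0 = Z,  H_1 = Z,  H_2 = 0.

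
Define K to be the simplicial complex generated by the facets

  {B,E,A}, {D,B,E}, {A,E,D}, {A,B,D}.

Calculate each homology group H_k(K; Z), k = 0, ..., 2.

H_0 ≅ Z,  H_1 = 0,  H_2 ≅ Z.

We work with the vertex ordering A < B < D < E. The simplices of K, each written with vertices in increasing order, are:

  0-simplices (4): A, B, D, E
  1-simplices (6): AB, AD, AE, BD, BE, DE
  2-simplices (4): ABD, ABE, ADE, BDE

Hence C_0 ≅ Z^4, C_1 ≅ Z^6, C_2 ≅ Z^4.

∂_1: C_1 → C_0 is given by ∂[p,q] = [q] − [p]. For instance
  ∂DE = E − D.
The resulting 4×6 matrix has rank 3, and its Smith normal form has invariant factors (1,1,1).

The boundary map ∂_2: C_2 → C_1 sends each 2-simplex [p,q,r] to [q,r] − [p,r] + [p,q]. For instance
  ∂ABD = BD − AD + AB,
  ∂ADE = DE − AE + AD.
The resulting 6×4 matrix has rank 3, and its Smith normal form has invariant factors (1,1,1).

Computing H_k = (kernel of ∂_k) / (image of ∂_{k+1}):

  H_0: rank C_0 − rank ∂_1 = 4 − 3 = 1, and the invariant factors of ∂_1 are all 1, so H_0 = Z.
  H_1: rank ker ∂_1 − rank ∂_2 = (6 − 3) − 3 = 0, and the invariant factors of ∂_2 are all 1, so H_1 = 0.
  H_2: rank ker ∂_2 − rank ∂_3 = (4 − 3) − 0 = 1, and there is no ∂_3, so H_2 = Z.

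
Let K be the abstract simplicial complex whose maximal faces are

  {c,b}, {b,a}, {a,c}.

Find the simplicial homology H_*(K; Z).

Order the vertices as a < b < c. Listing each simplex with vertices in this order, K has dimension 1 with simplices:

  0-simplices (3): a, b, c
  1-simplices (3): ab, ac, bc

so the chain groups are C_0 ≅ Z^3, C_1 ≅ Z^3.

Boundary ∂_1: C_1 → C_0 maps an edge to its endpoints' difference, ∂[p,q] = q − p.
The resulting 3×3 matrix has rank 2, and its Smith normal form has invariant factors (1,1).

Computing H_k = (kernel of ∂_k) / (image of ∂_{k+1}):

  H_0: rank C_0 − rank ∂_1 = 3 − 2 = 1, and the invariant factors of ∂_1 are all 1, so H_0 = Z.
  H_1: rank ker ∂_1 − rank ∂_2 = (3 − 2) − 0 = 1, and there is no ∂_2, so H_1 = Z.

As a check, the Euler characteristic is 3 − 3 = 0, which agrees with 1 − 1 = 0.
(K is a triangulation of the circle S^1.)

H_0 = Z,  H_1 = Z.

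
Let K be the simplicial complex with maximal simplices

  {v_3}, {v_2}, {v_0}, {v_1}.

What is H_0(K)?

H_0 ≅ Z^4.

Order the vertices as v_0 < v_1 < v_2 < v_3. Listing each simplex with vertices in this order, K has dimension 0 with simplices:

  0-simplices (4): [v_0], [v_1], [v_2], [v_3]

so the chain groups are C_0 ≅ Z^4.

From H_k ≅ ker(∂_k) / im(∂_{k+1}) we obtain:

  H_0: rank C_0 − rank ∂_1 = 4 − 0 = 4, and there is no ∂_1, so H_0 = Z^4.

(K is a triangulation of a set of 4 points.)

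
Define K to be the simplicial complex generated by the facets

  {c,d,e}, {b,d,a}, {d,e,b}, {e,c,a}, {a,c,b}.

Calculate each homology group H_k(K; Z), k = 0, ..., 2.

Order the vertices as a < b < c < d < e. Listing each simplex with vertices in this order, K has dimension 2 with simplices:

  0-simplices (5): a, b, c, d, e
  1-simplices (10): ab, ac, ad, ae, bc, bd, be, cd, ce, de
  2-simplices (5): abc, abd, ace, bde, cde

Hence C_0 ≅ Z^5, C_1 ≅ Z^10, C_2 ≅ Z^5.

Boundary ∂_1: C_1 → C_0 maps an edge to its endpoints' difference, ∂[p,q] = q − p.
This gives a 5×10 integer matrix of rank 4; reducing to Smith normal form yields diagonal entries (1,1,1,1).

Boundary ∂_2: C_2 → C_1 maps a triangle to the signed sum of its edges. For instance
  ∂bde = de − be + bd,
  ∂cde = de − ce + cd.
As a 10×5 matrix over Z this has rank 5, with invariant factors (1,1,1,1,1).

Computing H_k = (kernel of ∂_k) / (image of ∂_{k+1}):

  H_0: rank C_0 − rank ∂_1 = 5 − 4 = 1, and the invariant factors of ∂_1 are all 1, so H_0 = Z.
  H_1: rank ker ∂_1 − rank ∂_2 = (10 − 4) − 5 = 1, and the invariant factors of ∂_2 are all 1, so H_1 = Z.
  H_2: rank ker ∂_2 − rank ∂_3 = (5 − 5) − 0 = 0, and there is no ∂_3, so H_2 = 0.

(K is a triangulation of the Möbius band.)

H_0 ≅ Z,  H_1 ≅ Z,  H_2 = 0.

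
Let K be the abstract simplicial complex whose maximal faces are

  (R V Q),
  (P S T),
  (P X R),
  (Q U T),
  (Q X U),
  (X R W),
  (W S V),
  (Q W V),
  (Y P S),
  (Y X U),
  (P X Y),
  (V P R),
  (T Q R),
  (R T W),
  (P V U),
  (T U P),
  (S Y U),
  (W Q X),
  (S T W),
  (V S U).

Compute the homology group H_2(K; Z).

Take the total order P < Q < R < S < T < U < V < W < X < Y on the vertex set. Then K (dimension 2) consists of the simplices:

  0-simplices (10): P, Q, R, S, T, U, V, W, X, Y
  1-simplices (30): PR, PS, PT, PU, PV, PX, PY, QR, QT, QU, QV, QW, QX, RT, RV, RW, RX, ST, SU, SV, SW, SY, TU, TW, UV, UX, UY, VW, WX, XY
  2-simplices (20): PRV, PRX, PST, PSY, PTU, PUV, PXY, QRT, QRV, QTU, QUX, QVW, QWX, RTW, RWX, STW, SUV, SUY, SVW, UXY

Hence C_0 ≅ Z^10, C_1 ≅ Z^30, C_2 ≅ Z^20.

The boundary map ∂_1: C_1 → C_0 is given by ∂[p,q] = [q] − [p]. For instance
  ∂PX = X − P.
This gives a 10×30 integer matrix of rank 9; reducing to Smith normal form yields diagonal entries (1,1,1,1,1,1,1,1,1).

Boundary ∂_2: C_2 → C_1 maps a triangle to the signed sum of its edges. For instance
  ∂QRV = RV − QV + QR,
  ∂SVW = VW − SW + SV.
The 30×20 boundary matrix has rank 20 and Smith normal form diag(1,1,1,1,1,1,1,1,1,1,1,1,1,1,1,1,1,1,1,2).

Computing H_k = (kernel of ∂_k) / (image of ∂_{k+1}):

  H_2: rank ker ∂_2 − rank ∂_3 = (20 − 20) − 0 = 0, and there is no ∂_3, so H_2 ≅ 0.

(K is a triangulation of the Klein bottle.)

H_2 ≅ 0.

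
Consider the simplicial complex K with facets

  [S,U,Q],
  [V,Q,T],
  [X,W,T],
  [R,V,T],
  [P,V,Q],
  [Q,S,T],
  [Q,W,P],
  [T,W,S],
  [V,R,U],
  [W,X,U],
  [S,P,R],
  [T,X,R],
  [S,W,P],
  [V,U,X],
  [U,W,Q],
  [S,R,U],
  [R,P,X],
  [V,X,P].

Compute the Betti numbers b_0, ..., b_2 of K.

b_0 = 1, b_1 = 1, b_2 = 0.

K has 9 vertices, 27 edges, 18 triangles.
rank ∂_0 = 0, rank ∂_1 = 8 ⇒ b_0 = 9 − 0 − 8 = 1; all invariant factors of ∂_1 are 1 so no torsion. So H_0 = Z.
rank ∂_1 = 8, rank ∂_2 = 18 ⇒ b_1 = 27 − 8 − 18 = 1; ∂_2 has invariant factor(s) [2] giving torsion. So H_1 = Z ⊕ Z/2Z.
rank ∂_2 = 18, rank ∂_3 = 0 ⇒ b_2 = 18 − 18 − 0 = 0. So H_2 = 0.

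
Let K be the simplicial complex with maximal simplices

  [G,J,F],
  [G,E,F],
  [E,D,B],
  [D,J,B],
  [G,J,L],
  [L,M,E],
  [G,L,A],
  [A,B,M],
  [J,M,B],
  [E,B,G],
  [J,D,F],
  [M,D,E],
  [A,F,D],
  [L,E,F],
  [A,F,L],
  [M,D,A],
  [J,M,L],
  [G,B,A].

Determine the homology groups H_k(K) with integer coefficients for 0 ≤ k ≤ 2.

H_0 ≅ Z,  H_1 ≅ Z ⊕ Z/2,  H_2 = 0.

K has 9 vertices, 27 edges, 18 triangles.
rank ∂_0 = 0, rank ∂_1 = 8 ⇒ b_0 = 9 − 0 − 8 = 1; all invariant factors of ∂_1 are 1 so no torsion. So H_0 = Z.
rank ∂_1 = 8, rank ∂_2 = 18 ⇒ b_1 = 27 − 8 − 18 = 1; ∂_2 has invariant factor(s) [2] giving torsion. So H_1 = Z ⊕ Z/2.
rank ∂_2 = 18, rank ∂_3 = 0 ⇒ b_2 = 18 − 18 − 0 = 0. So H_2 = 0.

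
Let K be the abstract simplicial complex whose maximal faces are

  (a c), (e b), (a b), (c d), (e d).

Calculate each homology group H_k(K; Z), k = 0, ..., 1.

H_0 = Z,  H_1 = Z.

Order the vertices as a < b < c < d < e. Listing each simplex with vertices in this order, K has dimension 1 with simplices:

  0-simplices (5): a, b, c, d, e
  1-simplices (5): ab, ac, be, cd, de

Hence C_0 ≅ Z^5, C_1 ≅ Z^5.

Boundary ∂_1: C_1 → C_0 sends each edge [p,q] (with p < q) to q − p. For instance
  ∂ab = b − a.
The resulting 5×5 matrix has rank 4, and its Smith normal form has invariant factors (1,1,1,1).

From H_k ≅ ker(∂_k) / im(∂_{k+1}) we obtain:

  H_0: rank C_0 − rank ∂_1 = 5 − 4 = 1, and the invariant factors of ∂_1 are all 1, so H_0 ≅ Z.
  H_1: rank ker ∂_1 − rank ∂_2 = (5 − 4) − 0 = 1, and there is no ∂_2, so H_1 ≅ Z.

As a check, the Euler characteristic is 5 − 5 = 0, which agrees with 1 − 1 = 0.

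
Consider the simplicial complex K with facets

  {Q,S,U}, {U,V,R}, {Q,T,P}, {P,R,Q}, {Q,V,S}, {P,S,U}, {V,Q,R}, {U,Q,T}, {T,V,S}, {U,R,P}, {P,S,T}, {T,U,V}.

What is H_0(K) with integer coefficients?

Order the vertices as P < Q < R < S < T < U < V. Listing each simplex with vertices in this order, K has dimension 2 with simplices:

  0-simplices (7): P, Q, R, S, T, U, V
  1-simplices (18): PQ, PR, PS, PT, PU, QR, QS, QT, QU, QV, RU, RV, ST, SU, SV, TU, TV, UV
  2-simplices (12): PQR, PQT, PRU, PST, PSU, QRV, QSU, QSV, QTU, RUV, STV, TUV

Hence C_0 ≅ Z^7, C_1 ≅ Z^18, C_2 ≅ Z^12.

The boundary map ∂_1: C_1 → C_0 sends each edge [p,q] (with p < q) to q − p. For instance
  ∂TV = V − T.
This gives a 7×18 integer matrix of rank 6; reducing to Smith normal form yields diagonal entries (1,1,1,1,1,1).

∂_2: C_2 → C_1 maps a triangle to the signed sum of its edges. For instance
  ∂PSU = SU − PU + PS,
  ∂QTU = TU − QU + QT.
The resulting 18×12 matrix has rank 12, and its Smith normal form has invariant factors (1,1,1,1,1,1,1,1,1,1,1,2).

Now H_k = ker ∂_k / im ∂_{k+1}, so:

  H_0: rank C_0 − rank ∂_1 = 7 − 6 = 1, and the invariant factors of ∂_1 are all 1, so H_0 ≅ Z.

H_0 ≅ Z.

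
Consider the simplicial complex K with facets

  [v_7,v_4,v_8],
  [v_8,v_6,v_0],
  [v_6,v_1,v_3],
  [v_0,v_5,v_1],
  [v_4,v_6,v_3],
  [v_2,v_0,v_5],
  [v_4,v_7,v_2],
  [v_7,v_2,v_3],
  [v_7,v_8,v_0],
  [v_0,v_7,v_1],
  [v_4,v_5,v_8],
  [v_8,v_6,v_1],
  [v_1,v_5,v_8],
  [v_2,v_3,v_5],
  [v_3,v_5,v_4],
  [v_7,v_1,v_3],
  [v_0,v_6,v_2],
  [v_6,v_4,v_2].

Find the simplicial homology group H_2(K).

H_2 ≅ 0.

K has 9 vertices, 27 edges, 18 triangles.
rank ∂_2 = 18, rank ∂_3 = 0 ⇒ b_2 = 18 − 18 − 0 = 0. So H_2 = 0.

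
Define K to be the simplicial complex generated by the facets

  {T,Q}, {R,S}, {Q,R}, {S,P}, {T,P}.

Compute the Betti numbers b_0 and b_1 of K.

b_0 = 1, b_1 = 1.

We work with the vertex ordering P < Q < R < S < T. The simplices of K, each written with vertices in increasing order, are:

  0-simplices (5): P, Q, R, S, T
  1-simplices (5): PS, PT, QR, QT, RS

Hence C_0 ≅ Z^5, C_1 ≅ Z^5.

∂_1: C_1 → C_0 is given by ∂[p,q] = [q] − [p]. For instance
  ∂QR = R − Q.
The 5×5 boundary matrix has rank 4 and Smith normal form diag(1,1,1,1).

Now H_k = ker ∂_k / im ∂_{k+1}, so:

  H_0: rank C_0 − rank ∂_1 = 5 − 4 = 1, and the invariant factors of ∂_1 are all 1, so H_0 = Z.
  H_1: rank ker ∂_1 − rank ∂_2 = (5 − 4) − 0 = 1, and there is no ∂_2, so H_1 = Z.

Hence the Betti numbers are b_0 = 1, b_1 = 1.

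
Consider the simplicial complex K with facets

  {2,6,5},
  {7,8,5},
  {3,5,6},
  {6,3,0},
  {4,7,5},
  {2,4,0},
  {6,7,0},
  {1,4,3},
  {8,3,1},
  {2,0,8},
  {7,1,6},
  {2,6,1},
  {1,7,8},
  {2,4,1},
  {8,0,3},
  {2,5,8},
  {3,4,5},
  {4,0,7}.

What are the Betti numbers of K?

K has 9 vertices, 27 edges, 18 triangles.
rank ∂_0 = 0, rank ∂_1 = 8 ⇒ b_0 = 9 − 0 − 8 = 1; all invariant factors of ∂_1 are 1 so no torsion. So H_0 ≅ Z.
rank ∂_1 = 8, rank ∂_2 = 17 ⇒ b_1 = 27 − 8 − 17 = 2; all invariant factors of ∂_2 are 1 so no torsion. So H_1 ≅ Z^2.
rank ∂_2 = 17, rank ∂_3 = 0 ⇒ b_2 = 18 − 17 − 0 = 1. So H_2 ≅ Z.

b_0 = 1, b_1 = 2, b_2 = 1.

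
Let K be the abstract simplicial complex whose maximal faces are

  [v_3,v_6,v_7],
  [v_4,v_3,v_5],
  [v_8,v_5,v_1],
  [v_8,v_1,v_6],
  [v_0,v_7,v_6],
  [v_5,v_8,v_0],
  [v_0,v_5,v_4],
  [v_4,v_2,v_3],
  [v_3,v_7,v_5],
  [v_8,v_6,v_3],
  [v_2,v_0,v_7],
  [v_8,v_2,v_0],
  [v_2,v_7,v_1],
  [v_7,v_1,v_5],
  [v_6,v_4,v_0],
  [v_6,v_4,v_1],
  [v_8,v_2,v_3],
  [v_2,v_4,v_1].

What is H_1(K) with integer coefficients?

We work with the vertex ordering v_0 < v_1 < v_2 < v_3 < v_4 < v_5 < v_6 < v_7 < v_8. The simplices of K, each written with vertices in increasing order, are:

  0-simplices (9): [v_0], [v_1], [v_2], [v_3], [v_4], [v_5], [v_6], [v_7], [v_8]
  1-simplices (27): (27 of them)
  2-simplices (18): (18 of them)

giving chain groups C_0 ≅ Z^9, C_1 ≅ Z^27, C_2 ≅ Z^18.

The boundary map ∂_1: C_1 → C_0 maps an edge to its endpoints' difference, ∂[p,q] = q − p. For instance
  ∂[v_0,v_5] = [v_5] − [v_0].
As a 9×27 matrix over Z this has rank 8, with invariant factors (1,1,1,1,1,1,1,1).

The boundary map ∂_2: C_2 → C_1 maps a triangle to the signed sum of its edges. For instance
  ∂[v_1,v_5,v_7] = [v_5,v_7] − [v_1,v_7] + [v_1,v_5],
  ∂[v_0,v_6,v_7] = [v_6,v_7] − [v_0,v_7] + [v_0,v_6].
The 27×18 boundary matrix has rank 17 and Smith normal form diag(1,1,1,1,1,1,1,1,1,1,1,1,1,1,1,1,1).

Reading off H_k = ker ∂_k / im ∂_{k+1}:

  H_1: rank ker ∂_1 − rank ∂_2 = (27 − 8) − 17 = 2, and the invariant factors of ∂_2 are all 1, so H_1 ≅ Z^2.

(K is a triangulation of the torus T^2.)

H_1 = Z^2.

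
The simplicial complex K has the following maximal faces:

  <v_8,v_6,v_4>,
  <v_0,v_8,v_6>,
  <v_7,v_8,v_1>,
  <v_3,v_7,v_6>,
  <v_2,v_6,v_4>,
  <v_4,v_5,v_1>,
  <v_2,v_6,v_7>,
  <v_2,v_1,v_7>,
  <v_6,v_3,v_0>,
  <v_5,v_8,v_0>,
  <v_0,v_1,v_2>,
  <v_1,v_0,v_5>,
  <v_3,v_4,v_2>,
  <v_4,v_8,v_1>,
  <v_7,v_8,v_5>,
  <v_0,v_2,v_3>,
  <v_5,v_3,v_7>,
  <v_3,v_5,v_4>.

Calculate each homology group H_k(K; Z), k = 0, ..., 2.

H_0 ≅ Z,  H_1 ≅ Z × Z/2,  H_2 = 0.

Order the vertices as v_0 < v_1 < v_2 < v_3 < v_4 < v_5 < v_6 < v_7 < v_8. Listing each simplex with vertices in this order, K has dimension 2 with simplices:

  0-simplices (9): [v_0], [v_1], [v_2], [v_3], [v_4], [v_5], [v_6], [v_7], [v_8]
  1-simplices (27): (27 of them)
  2-simplices (18): (18 of them)

so the chain groups are C_0 ≅ Z^9, C_1 ≅ Z^27, C_2 ≅ Z^18.

The boundary map ∂_1: C_1 → C_0 sends each edge [p,q] (with p < q) to q − p. For instance
  ∂[v_2,v_6] = [v_6] − [v_2].
The 9×27 boundary matrix has rank 8 and Smith normal form diag(1,1,1,1,1,1,1,1).

The boundary map ∂_2: C_2 → C_1 maps a triangle to the signed sum of its edges. For instance
  ∂[v_0,v_3,v_6] = [v_3,v_6] − [v_0,v_6] + [v_0,v_3],
  ∂[v_0,v_2,v_3] = [v_2,v_3] − [v_0,v_3] + [v_0,v_2].
The 27×18 boundary matrix has rank 18 and Smith normal form diag(1,1,1,1,1,1,1,1,1,1,1,1,1,1,1,1,1,2).

Now H_k = ker ∂_k / im ∂_{k+1}, so:

  H_0: rank C_0 − rank ∂_1 = 9 − 8 = 1, and the invariant factors of ∂_1 are all 1, so H_0 = Z.
  H_1: rank ker ∂_1 − rank ∂_2 = (27 − 8) − 18 = 1, and ∂_2 has invariant factor 2 > 1, so H_1 = Z × Z/2.
  H_2: rank ker ∂_2 − rank ∂_3 = (18 − 18) − 0 = 0, and there is no ∂_3, so H_2 = 0.

As a check, the Euler characteristic is 9 − 27 + 18 = 0, which agrees with 1 − 1 + 0 = 0.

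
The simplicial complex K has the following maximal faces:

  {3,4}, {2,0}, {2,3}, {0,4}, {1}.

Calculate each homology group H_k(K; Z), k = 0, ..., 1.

Fix the vertex order 0 < 1 < 2 < 3 < 4 and write every simplex with vertices in increasing order. Then dim K = 1 and the simplices of K are:

  0-simplices (5): [0], [1], [2], [3], [4]
  1-simplices (4): [0,2], [0,4], [2,3], [3,4]

giving chain groups C_0 ≅ Z^5, C_1 ≅ Z^4.

The boundary map ∂_1: C_1 → C_0 sends each edge [p,q] (with p < q) to q − p. For instance
  ∂[3,4] = [4] − [3].
The 5×4 boundary matrix has rank 3 and Smith normal form diag(1,1,1).

From H_k ≅ ker(∂_k) / im(∂_{k+1}) we obtain:

  H_0: rank C_0 − rank ∂_1 = 5 − 3 = 2, and the invariant factors of ∂_1 are all 1, so H_0 = Z^2.
  H_1: rank ker ∂_1 − rank ∂_2 = (4 − 3) − 0 = 1, and there is no ∂_2, so H_1 = Z.

H_0 = Z^2,  H_1 = Z.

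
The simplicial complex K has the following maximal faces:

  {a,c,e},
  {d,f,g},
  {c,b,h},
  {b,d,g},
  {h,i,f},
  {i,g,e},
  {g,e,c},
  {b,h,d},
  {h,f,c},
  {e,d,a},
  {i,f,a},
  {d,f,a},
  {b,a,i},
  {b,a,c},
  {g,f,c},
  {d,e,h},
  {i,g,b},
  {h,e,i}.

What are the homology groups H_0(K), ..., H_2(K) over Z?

H_0 ≅ Z,  H_1 ≅ Z^2,  H_2 ≅ Z.

Take the total order a < b < c < d < e < f < g < h < i on the vertex set. Then K (dimension 2) consists of the simplices:

  0-simplices (9): a, b, c, d, e, f, g, h, i
  1-simplices (27): ab, ac, ad, ae, af, ai, bc, bd, bg, bh, bi, ce, cf, cg, ch, de, df, dg, dh, eg, eh, ei, fg, fh, fi, gi, hi
  2-simplices (18): abc, abi, ace, ade, adf, afi, bch, bdg, bdh, bgi, ceg, cfg, cfh, deh, dfg, egi, ehi, fhi

Hence C_0 ≅ Z^9, C_1 ≅ Z^27, C_2 ≅ Z^18.

∂_1: C_1 → C_0 maps an edge to its endpoints' difference, ∂[p,q] = q − p. For instance
  ∂ac = c − a.
This gives a 9×27 integer matrix of rank 8; reducing to Smith normal form yields diagonal entries (1,1,1,1,1,1,1,1).

Boundary ∂_2: C_2 → C_1 maps a triangle to the signed sum of its edges. For instance
  ∂afi = fi − ai + af,
  ∂bgi = gi − bi + bg.
This gives a 27×18 integer matrix of rank 17; reducing to Smith normal form yields diagonal entries (1,1,1,1,1,1,1,1,1,1,1,1,1,1,1,1,1).

Now H_k = ker ∂_k / im ∂_{k+1}, so:

  H_0: rank C_0 − rank ∂_1 = 9 − 8 = 1, and the invariant factors of ∂_1 are all 1, so H_0 ≅ Z.
  H_1: rank ker ∂_1 − rank ∂_2 = (27 − 8) − 17 = 2, and the invariant factors of ∂_2 are all 1, so H_1 ≅ Z^2.
  H_2: rank ker ∂_2 − rank ∂_3 = (18 − 17) − 0 = 1, and there is no ∂_3, so H_2 ≅ Z.

As a check, the Euler characteristic is 9 − 27 + 18 = 0, which agrees with 1 − 2 + 1 = 0.
(K is a triangulation of the torus T^2.)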